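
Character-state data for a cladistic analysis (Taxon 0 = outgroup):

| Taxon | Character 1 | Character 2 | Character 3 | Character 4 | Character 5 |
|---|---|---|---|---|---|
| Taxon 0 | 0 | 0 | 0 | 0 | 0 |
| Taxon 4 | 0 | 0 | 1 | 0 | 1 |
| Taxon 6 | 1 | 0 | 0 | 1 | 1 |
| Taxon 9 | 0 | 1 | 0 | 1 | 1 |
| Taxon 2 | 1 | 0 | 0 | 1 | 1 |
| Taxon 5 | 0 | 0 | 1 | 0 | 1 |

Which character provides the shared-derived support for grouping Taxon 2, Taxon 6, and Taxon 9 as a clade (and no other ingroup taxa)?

Character 4

The outgroup has state '0' for every character, so '1' is the derived state throughout.
Character 1 (derived state '1') is shared by Taxon 2 and Taxon 6 — a synapomorphy uniting that clade.
Character 2 (derived state '1') is unique to Taxon 9 (autapomorphy; uninformative for grouping).
Character 3 (derived state '1') is shared by Taxon 4 and Taxon 5 — a synapomorphy uniting that clade.
Only Taxon 2, Taxon 6, and Taxon 9 show the derived state '1' for Character 4, supporting them as a clade.
All ingroup taxa share the derived state '1' for Character 5; it defines the ingroup but does not resolve relationships within it.
Most parsimonious ingroup topology: ((Taxon 4,Taxon 5),((Taxon 6,Taxon 2),Taxon 9)).
The clade {Taxon 2, Taxon 6, Taxon 9} is supported by Character 4: its derived state '1' occurs in exactly those taxa and in no other taxon (including the outgroup).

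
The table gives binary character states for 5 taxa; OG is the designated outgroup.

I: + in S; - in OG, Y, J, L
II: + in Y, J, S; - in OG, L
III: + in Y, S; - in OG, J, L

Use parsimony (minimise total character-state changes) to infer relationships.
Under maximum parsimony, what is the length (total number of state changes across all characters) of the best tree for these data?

3

The outgroup has state '-' for every character, so '+' is the derived state throughout.
I (derived state '+') is unique to S (autapomorphy; uninformative for grouping).
II: derived state '+' in J, S, and Y only — synapomorphy for {J, S, Y}.
III (derived state '+') is shared by S and Y — a synapomorphy uniting that clade.
Most parsimonious ingroup topology: (((Y,S),J),L).
Changes per character on this tree: I: 1; II: 1; III: 1.
Total = 3.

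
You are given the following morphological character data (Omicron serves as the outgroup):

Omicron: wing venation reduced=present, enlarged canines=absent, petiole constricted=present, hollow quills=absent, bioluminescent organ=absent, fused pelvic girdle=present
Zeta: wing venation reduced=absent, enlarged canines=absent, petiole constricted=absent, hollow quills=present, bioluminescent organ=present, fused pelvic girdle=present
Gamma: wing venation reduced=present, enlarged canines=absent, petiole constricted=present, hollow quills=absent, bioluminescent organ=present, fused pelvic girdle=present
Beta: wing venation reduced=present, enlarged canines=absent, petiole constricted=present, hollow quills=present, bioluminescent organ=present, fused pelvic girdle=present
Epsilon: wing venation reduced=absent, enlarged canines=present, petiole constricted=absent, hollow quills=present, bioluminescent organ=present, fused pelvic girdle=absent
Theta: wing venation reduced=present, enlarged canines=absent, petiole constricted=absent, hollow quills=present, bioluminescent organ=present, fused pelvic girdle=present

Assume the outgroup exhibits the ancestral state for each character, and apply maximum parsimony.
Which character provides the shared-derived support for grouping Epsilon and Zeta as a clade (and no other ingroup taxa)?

Character polarity is set by the outgroup: the derived state is whichever differs from the outgroup's state, so for wing venation reduced, petiole constricted, fused pelvic girdle the derived state is 'absent', and for the remaining characters it is 'present'.
wing venation reduced: derived state 'absent' in Epsilon and Zeta only — synapomorphy for {Epsilon, Zeta}.
enlarged canines: derived state 'present' in Epsilon only — an autapomorphy, so it tells us nothing about relationships among taxa.
Only Epsilon, Theta, and Zeta show the derived state 'absent' for petiole constricted, supporting them as a clade.
Only Beta, Epsilon, Theta, and Zeta show the derived state 'present' for hollow quills, supporting them as a clade.
bioluminescent organ (derived state 'present') is shared by all ingroup taxa — unites the whole ingroup.
fused pelvic girdle: derived state 'absent' in Epsilon only — an autapomorphy, so it tells us nothing about relationships among taxa.
Most parsimonious ingroup topology: ((((Zeta,Epsilon),Theta),Beta),Gamma).
The clade {Epsilon, Zeta} is supported by wing venation reduced: its derived state 'absent' occurs in exactly those taxa and in no other taxon (including the outgroup).

wing venation reduced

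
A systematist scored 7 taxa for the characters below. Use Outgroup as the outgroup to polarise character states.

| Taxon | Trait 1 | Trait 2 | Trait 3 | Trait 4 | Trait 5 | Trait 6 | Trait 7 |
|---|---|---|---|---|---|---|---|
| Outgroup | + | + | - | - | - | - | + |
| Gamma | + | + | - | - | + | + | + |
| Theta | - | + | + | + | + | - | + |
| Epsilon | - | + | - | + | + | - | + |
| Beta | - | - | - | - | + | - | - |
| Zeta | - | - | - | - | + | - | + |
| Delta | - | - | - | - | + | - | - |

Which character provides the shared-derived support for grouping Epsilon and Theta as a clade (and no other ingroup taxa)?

Character polarity is set by the outgroup: the derived state is whichever differs from the outgroup's state, so for Trait 1, Trait 2, Trait 7 the derived state is '-', and for the remaining characters it is '+'.
Trait 1 (derived state '-') is shared by Beta, Delta, Epsilon, Theta, and Zeta — a synapomorphy uniting that clade.
Only Beta, Delta, and Zeta show the derived state '-' for Trait 2, supporting them as a clade.
Trait 3 (derived state '+') is unique to Theta (autapomorphy; uninformative for grouping).
Trait 4 (derived state '+') is shared by Epsilon and Theta — a synapomorphy uniting that clade.
Trait 5 (derived state '+') is shared by all ingroup taxa — unites the whole ingroup.
Trait 6: derived state '+' in Gamma only — an autapomorphy, so it tells us nothing about relationships among taxa.
Only Beta and Delta show the derived state '-' for Trait 7, supporting them as a clade.
Most parsimonious ingroup topology: (Gamma,((Theta,Epsilon),((Beta,Delta),Zeta))).
The clade {Epsilon, Theta} is supported by Trait 4: its derived state '+' occurs in exactly those taxa and in no other taxon (including the outgroup).

Trait 4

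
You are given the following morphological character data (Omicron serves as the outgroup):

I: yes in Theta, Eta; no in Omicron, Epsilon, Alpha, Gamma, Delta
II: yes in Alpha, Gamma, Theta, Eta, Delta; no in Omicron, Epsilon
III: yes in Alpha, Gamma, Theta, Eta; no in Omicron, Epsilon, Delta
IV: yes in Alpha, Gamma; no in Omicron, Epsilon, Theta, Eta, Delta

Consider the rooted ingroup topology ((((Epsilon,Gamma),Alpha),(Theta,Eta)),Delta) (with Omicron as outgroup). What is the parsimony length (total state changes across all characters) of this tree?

Map each character onto ((((Epsilon,Gamma),Alpha),(Theta,Eta)),Delta) (rooted by Omicron) and count the minimum state changes it requires (Fitch parsimony):
I: 1; II: 2; III: 2; IV: 2.
Total tree length = 7.

7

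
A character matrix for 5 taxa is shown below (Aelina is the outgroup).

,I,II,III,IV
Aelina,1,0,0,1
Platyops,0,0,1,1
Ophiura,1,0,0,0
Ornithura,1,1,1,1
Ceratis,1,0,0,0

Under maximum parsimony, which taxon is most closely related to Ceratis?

Character polarity is set by the outgroup: the derived state is whichever differs from the outgroup's state, so for I, IV the derived state is '0', and for the remaining characters it is '1'.
I: derived state '0' in Platyops only — an autapomorphy, so it tells us nothing about relationships among taxa.
II: derived state '1' in Ornithura only — an autapomorphy, so it tells us nothing about relationships among taxa.
Only Ornithura and Platyops show the derived state '1' for III, supporting them as a clade.
IV (derived state '0') is shared by Ceratis and Ophiura — a synapomorphy uniting that clade.
Most parsimonious ingroup topology: ((Platyops,Ornithura),(Ophiura,Ceratis)).
Ceratis and Ophiura form a cherry on this tree, so they are sister taxa.

Ophiura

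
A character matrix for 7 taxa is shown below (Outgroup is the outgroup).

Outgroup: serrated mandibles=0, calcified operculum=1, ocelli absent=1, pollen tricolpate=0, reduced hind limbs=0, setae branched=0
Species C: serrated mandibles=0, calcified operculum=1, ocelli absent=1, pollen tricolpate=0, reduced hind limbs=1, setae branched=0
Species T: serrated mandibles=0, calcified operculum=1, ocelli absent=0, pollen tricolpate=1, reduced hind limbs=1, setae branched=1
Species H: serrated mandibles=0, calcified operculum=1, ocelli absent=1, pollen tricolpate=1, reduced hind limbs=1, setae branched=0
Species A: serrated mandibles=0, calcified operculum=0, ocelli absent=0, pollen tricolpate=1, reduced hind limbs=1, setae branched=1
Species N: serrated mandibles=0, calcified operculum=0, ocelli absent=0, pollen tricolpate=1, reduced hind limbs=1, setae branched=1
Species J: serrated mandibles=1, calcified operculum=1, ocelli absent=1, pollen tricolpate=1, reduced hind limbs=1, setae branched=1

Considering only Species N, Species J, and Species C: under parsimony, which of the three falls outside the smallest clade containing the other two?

Character polarity is set by the outgroup: the derived state is whichever differs from the outgroup's state, so for calcified operculum, ocelli absent the derived state is '0', and for the remaining characters it is '1'.
serrated mandibles: derived state '1' in Species J only — an autapomorphy, so it tells us nothing about relationships among taxa.
calcified operculum (derived state '0') is shared by Species A and Species N — a synapomorphy uniting that clade.
ocelli absent: derived state '0' in Species A, Species N, and Species T only — synapomorphy for {Species A, Species N, Species T}.
pollen tricolpate (derived state '1') is shared by Species A, Species H, Species J, Species N, and Species T — a synapomorphy uniting that clade.
All ingroup taxa share the derived state '1' for reduced hind limbs; it defines the ingroup but does not resolve relationships within it.
setae branched: derived state '1' in Species A, Species J, Species N, and Species T only — synapomorphy for {Species A, Species J, Species N, Species T}.
Most parsimonious ingroup topology: (Species C,(((Species T,(Species A,Species N)),Species J),Species H)).
Species J and Species N share a more recent common ancestor with each other than either does with Species C, so Species C is the least closely related of the three.

Species C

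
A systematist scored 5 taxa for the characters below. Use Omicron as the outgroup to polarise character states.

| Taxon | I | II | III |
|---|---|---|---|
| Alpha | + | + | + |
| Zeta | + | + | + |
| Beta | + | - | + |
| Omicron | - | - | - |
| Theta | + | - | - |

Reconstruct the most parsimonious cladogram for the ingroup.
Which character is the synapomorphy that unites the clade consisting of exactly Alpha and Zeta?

The outgroup has state '-' for every character, so '+' is the derived state throughout.
All ingroup taxa share the derived state '+' for I; it defines the ingroup but does not resolve relationships within it.
II (derived state '+') is shared by Alpha and Zeta — a synapomorphy uniting that clade.
Only Alpha, Beta, and Zeta show the derived state '+' for III, supporting them as a clade.
Most parsimonious ingroup topology: (Theta,((Zeta,Alpha),Beta)).
The clade {Alpha, Zeta} is supported by II: its derived state '+' occurs in exactly those taxa and in no other taxon (including the outgroup).

II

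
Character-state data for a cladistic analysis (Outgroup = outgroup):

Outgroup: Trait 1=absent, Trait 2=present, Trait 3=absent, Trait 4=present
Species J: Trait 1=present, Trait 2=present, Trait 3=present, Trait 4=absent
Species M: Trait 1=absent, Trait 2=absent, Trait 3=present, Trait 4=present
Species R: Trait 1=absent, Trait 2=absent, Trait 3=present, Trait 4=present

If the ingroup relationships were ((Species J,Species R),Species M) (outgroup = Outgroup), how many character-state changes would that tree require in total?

5

Map each character onto ((Species J,Species R),Species M) (rooted by Outgroup) and count the minimum state changes it requires (Fitch parsimony):
Trait 1: 1; Trait 2: 2; Trait 3: 1; Trait 4: 1.
Total tree length = 5.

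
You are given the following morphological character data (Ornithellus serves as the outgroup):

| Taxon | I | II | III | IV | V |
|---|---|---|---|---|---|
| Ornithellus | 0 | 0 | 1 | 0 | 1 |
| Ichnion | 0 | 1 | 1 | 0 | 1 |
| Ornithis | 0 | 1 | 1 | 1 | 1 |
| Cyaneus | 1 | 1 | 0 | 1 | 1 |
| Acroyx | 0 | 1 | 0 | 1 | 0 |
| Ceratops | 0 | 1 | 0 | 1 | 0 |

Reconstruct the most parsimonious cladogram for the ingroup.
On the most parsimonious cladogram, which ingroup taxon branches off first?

Character polarity is set by the outgroup: the derived state is whichever differs from the outgroup's state, so for III, V the derived state is '0', and for the remaining characters it is '1'.
I: derived state '1' in Cyaneus only — an autapomorphy, so it tells us nothing about relationships among taxa.
All ingroup taxa share the derived state '1' for II; it defines the ingroup but does not resolve relationships within it.
Only Acroyx, Ceratops, and Cyaneus show the derived state '0' for III, supporting them as a clade.
Only Acroyx, Ceratops, Cyaneus, and Ornithis show the derived state '1' for IV, supporting them as a clade.
V (derived state '0') is shared by Acroyx and Ceratops — a synapomorphy uniting that clade.
Most parsimonious ingroup topology: (Ichnion,(Ornithis,(Cyaneus,(Acroyx,Ceratops)))).
Ichnion is sister to the clade containing all other ingroup taxa, so it is the earliest-diverging (most basal) ingroup lineage.

Ichnion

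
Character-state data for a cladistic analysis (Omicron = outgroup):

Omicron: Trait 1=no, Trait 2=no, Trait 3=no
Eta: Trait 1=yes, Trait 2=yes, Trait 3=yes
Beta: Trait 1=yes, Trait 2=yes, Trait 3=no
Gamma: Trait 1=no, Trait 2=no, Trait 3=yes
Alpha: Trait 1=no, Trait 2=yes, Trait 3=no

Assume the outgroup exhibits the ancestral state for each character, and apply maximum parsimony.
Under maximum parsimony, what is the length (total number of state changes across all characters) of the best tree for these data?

The outgroup has state 'no' for every character, so 'yes' is the derived state throughout.
Only Beta and Eta show the derived state 'yes' for Trait 1, supporting them as a clade.
Only Alpha, Beta, and Eta show the derived state 'yes' for Trait 2, supporting them as a clade.
Trait 3 (state 'yes') occurs in Eta and Gamma but conflicts with the nesting implied by the other characters — most parsimoniously interpreted as homoplasy.
Most parsimonious ingroup topology: (((Eta,Beta),Alpha),Gamma).
Changes per character on this tree: Trait 1: 1; Trait 2: 1; Trait 3: 2.
Total = 4.

4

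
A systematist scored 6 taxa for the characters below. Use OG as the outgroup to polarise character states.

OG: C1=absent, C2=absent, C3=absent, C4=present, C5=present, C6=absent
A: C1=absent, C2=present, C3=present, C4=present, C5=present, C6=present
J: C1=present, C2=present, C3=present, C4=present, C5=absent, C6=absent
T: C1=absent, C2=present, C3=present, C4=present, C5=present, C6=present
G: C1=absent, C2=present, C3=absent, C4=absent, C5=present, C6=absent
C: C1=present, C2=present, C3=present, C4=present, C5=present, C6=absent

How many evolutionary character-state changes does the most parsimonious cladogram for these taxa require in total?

6

Character polarity is set by the outgroup: the derived state is whichever differs from the outgroup's state, so for C4, C5 the derived state is 'absent', and for the remaining characters it is 'present'.
Only C and J show the derived state 'present' for C1, supporting them as a clade.
All ingroup taxa share the derived state 'present' for C2; it defines the ingroup but does not resolve relationships within it.
Only A, C, J, and T show the derived state 'present' for C3, supporting them as a clade.
C4: derived state 'absent' in G only — an autapomorphy, so it tells us nothing about relationships among taxa.
C5: derived state 'absent' in J only — an autapomorphy, so it tells us nothing about relationships among taxa.
Only A and T show the derived state 'present' for C6, supporting them as a clade.
Most parsimonious ingroup topology: (((A,T),(J,C)),G).
Changes per character on this tree: C1: 1; C2: 1; C3: 1; C4: 1; C5: 1; C6: 1.
Total = 6.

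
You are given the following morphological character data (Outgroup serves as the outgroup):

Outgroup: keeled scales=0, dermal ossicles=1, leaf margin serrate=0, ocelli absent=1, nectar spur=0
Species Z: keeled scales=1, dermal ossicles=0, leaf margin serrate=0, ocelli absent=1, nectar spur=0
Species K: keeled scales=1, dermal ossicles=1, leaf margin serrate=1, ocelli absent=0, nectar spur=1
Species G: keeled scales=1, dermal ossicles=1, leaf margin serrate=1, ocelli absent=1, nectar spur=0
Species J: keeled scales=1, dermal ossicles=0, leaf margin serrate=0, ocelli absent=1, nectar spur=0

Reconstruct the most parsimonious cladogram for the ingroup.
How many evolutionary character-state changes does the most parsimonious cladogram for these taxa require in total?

5

Character polarity is set by the outgroup: the derived state is whichever differs from the outgroup's state, so for dermal ossicles, ocelli absent the derived state is '0', and for the remaining characters it is '1'.
keeled scales (derived state '1') is shared by all ingroup taxa — unites the whole ingroup.
Only Species J and Species Z show the derived state '0' for dermal ossicles, supporting them as a clade.
Only Species G and Species K show the derived state '1' for leaf margin serrate, supporting them as a clade.
ocelli absent (derived state '0') is unique to Species K (autapomorphy; uninformative for grouping).
nectar spur (derived state '1') is unique to Species K (autapomorphy; uninformative for grouping).
Most parsimonious ingroup topology: ((Species Z,Species J),(Species K,Species G)).
Changes per character on this tree: keeled scales: 1; dermal ossicles: 1; leaf margin serrate: 1; ocelli absent: 1; nectar spur: 1.
Total = 5.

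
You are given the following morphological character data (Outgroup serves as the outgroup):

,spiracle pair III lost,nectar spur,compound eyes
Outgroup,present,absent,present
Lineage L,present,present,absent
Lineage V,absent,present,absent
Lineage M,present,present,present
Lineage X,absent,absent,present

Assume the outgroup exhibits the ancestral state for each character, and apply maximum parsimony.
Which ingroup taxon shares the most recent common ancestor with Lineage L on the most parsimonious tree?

Character polarity is set by the outgroup: the derived state is whichever differs from the outgroup's state, so for spiracle pair III lost, compound eyes the derived state is 'absent', and for the remaining characters it is 'present'.
spiracle pair III lost (state 'absent') occurs in Lineage V and Lineage X but conflicts with the nesting implied by the other characters — most parsimoniously interpreted as homoplasy.
Only Lineage L, Lineage M, and Lineage V show the derived state 'present' for nectar spur, supporting them as a clade.
compound eyes (derived state 'absent') is shared by Lineage L and Lineage V — a synapomorphy uniting that clade.
Most parsimonious ingroup topology: (((Lineage L,Lineage V),Lineage M),Lineage X).
Lineage L and Lineage V form a cherry on this tree, so they are sister taxa.

Lineage V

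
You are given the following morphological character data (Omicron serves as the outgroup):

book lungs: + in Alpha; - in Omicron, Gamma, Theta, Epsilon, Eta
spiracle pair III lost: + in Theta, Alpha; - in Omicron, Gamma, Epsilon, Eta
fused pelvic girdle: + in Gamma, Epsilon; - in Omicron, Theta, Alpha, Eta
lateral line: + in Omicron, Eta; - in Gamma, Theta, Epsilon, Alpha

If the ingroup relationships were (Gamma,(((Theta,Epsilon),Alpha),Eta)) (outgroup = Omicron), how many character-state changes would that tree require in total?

Map each character onto (Gamma,(((Theta,Epsilon),Alpha),Eta)) (rooted by Omicron) and count the minimum state changes it requires (Fitch parsimony):
book lungs: 1; spiracle pair III lost: 2; fused pelvic girdle: 2; lateral line: 2.
Total tree length = 7.

7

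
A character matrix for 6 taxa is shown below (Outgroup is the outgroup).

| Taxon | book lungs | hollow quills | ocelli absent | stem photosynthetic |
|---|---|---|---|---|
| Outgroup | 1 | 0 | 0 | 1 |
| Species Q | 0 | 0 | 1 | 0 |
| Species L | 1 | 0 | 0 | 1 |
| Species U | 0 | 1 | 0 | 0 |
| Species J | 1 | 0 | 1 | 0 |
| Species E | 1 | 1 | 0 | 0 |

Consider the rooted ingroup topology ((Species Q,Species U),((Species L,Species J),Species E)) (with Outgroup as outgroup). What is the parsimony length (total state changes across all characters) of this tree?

Map each character onto ((Species Q,Species U),((Species L,Species J),Species E)) (rooted by Outgroup) and count the minimum state changes it requires (Fitch parsimony):
book lungs: 1; hollow quills: 2; ocelli absent: 2; stem photosynthetic: 2.
Total tree length = 7.

7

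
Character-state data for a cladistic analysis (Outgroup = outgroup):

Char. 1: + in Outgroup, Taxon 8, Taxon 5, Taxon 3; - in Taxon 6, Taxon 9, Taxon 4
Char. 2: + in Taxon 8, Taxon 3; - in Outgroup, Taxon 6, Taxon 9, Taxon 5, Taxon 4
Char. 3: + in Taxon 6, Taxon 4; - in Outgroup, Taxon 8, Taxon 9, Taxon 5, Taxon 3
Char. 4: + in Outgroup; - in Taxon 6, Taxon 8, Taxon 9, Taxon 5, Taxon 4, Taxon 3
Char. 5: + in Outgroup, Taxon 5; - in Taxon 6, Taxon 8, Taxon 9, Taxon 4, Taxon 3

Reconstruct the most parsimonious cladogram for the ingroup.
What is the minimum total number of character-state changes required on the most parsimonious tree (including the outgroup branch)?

5

Character polarity is set by the outgroup: the derived state is whichever differs from the outgroup's state, so for Char. 1, Char. 4, Char. 5 the derived state is '-', and for the remaining characters it is '+'.
Char. 1: derived state '-' in Taxon 4, Taxon 6, and Taxon 9 only — synapomorphy for {Taxon 4, Taxon 6, Taxon 9}.
Char. 2: derived state '+' in Taxon 3 and Taxon 8 only — synapomorphy for {Taxon 3, Taxon 8}.
Char. 3 (derived state '+') is shared by Taxon 4 and Taxon 6 — a synapomorphy uniting that clade.
Char. 4 (derived state '-') is shared by all ingroup taxa — unites the whole ingroup.
Only Taxon 3, Taxon 4, Taxon 6, Taxon 8, and Taxon 9 show the derived state '-' for Char. 5, supporting them as a clade.
Most parsimonious ingroup topology: ((((Taxon 6,Taxon 4),Taxon 9),(Taxon 8,Taxon 3)),Taxon 5).
Changes per character on this tree: Char. 1: 1; Char. 2: 1; Char. 3: 1; Char. 4: 1; Char. 5: 1.
Total = 5.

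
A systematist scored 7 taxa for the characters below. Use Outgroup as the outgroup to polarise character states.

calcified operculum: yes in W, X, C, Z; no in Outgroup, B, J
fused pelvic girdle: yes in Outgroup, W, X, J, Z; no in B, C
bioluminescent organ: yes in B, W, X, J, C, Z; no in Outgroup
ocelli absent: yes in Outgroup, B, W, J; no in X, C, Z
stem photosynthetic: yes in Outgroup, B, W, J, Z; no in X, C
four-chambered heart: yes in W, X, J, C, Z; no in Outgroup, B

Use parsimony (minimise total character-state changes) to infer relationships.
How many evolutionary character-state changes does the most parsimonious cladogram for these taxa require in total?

Character polarity is set by the outgroup: the derived state is whichever differs from the outgroup's state, so for fused pelvic girdle, ocelli absent, stem photosynthetic the derived state is 'no', and for the remaining characters it is 'yes'.
calcified operculum: derived state 'yes' in C, W, X, and Z only — synapomorphy for {C, W, X, Z}.
fused pelvic girdle groups B and C, which is incompatible with the clades supported by the remaining characters; treating it as convergent (homoplasy) costs fewer steps than any alternative tree.
All ingroup taxa share the derived state 'yes' for bioluminescent organ; it defines the ingroup but does not resolve relationships within it.
ocelli absent (derived state 'no') is shared by C, X, and Z — a synapomorphy uniting that clade.
stem photosynthetic: derived state 'no' in C and X only — synapomorphy for {C, X}.
four-chambered heart (derived state 'yes') is shared by C, J, W, X, and Z — a synapomorphy uniting that clade.
Most parsimonious ingroup topology: (B,((W,((X,C),Z)),J)).
Changes per character on this tree: calcified operculum: 1; fused pelvic girdle: 2; bioluminescent organ: 1; ocelli absent: 1; stem photosynthetic: 1; four-chambered heart: 1.
Total = 7.

7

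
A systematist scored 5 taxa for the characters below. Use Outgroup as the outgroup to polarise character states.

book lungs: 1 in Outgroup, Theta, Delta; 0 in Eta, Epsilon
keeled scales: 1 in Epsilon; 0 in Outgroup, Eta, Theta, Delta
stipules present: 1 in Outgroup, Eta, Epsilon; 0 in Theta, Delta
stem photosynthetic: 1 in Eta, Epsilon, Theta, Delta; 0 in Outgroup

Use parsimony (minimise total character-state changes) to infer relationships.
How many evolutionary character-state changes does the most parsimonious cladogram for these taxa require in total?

4

Character polarity is set by the outgroup: the derived state is whichever differs from the outgroup's state, so for book lungs, stipules present the derived state is '0', and for the remaining characters it is '1'.
book lungs (derived state '0') is shared by Epsilon and Eta — a synapomorphy uniting that clade.
keeled scales (derived state '1') is unique to Epsilon (autapomorphy; uninformative for grouping).
stipules present: derived state '0' in Delta and Theta only — synapomorphy for {Delta, Theta}.
stem photosynthetic (derived state '1') is shared by all ingroup taxa — unites the whole ingroup.
Most parsimonious ingroup topology: ((Eta,Epsilon),(Theta,Delta)).
Changes per character on this tree: book lungs: 1; keeled scales: 1; stipules present: 1; stem photosynthetic: 1.
Total = 4.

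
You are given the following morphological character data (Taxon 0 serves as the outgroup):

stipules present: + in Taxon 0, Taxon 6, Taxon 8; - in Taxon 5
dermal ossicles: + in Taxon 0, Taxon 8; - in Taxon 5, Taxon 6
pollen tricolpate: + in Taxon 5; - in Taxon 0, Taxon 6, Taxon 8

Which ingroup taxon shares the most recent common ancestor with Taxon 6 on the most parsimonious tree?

Taxon 5

Character polarity is set by the outgroup: the derived state is whichever differs from the outgroup's state, so for stipules present, dermal ossicles the derived state is '-', and for the remaining characters it is '+'.
stipules present: derived state '-' in Taxon 5 only — an autapomorphy, so it tells us nothing about relationships among taxa.
dermal ossicles (derived state '-') is shared by Taxon 5 and Taxon 6 — a synapomorphy uniting that clade.
pollen tricolpate (derived state '+') is unique to Taxon 5 (autapomorphy; uninformative for grouping).
Most parsimonious ingroup topology: ((Taxon 6,Taxon 5),Taxon 8).
Taxon 6 and Taxon 5 form a cherry on this tree, so they are sister taxa.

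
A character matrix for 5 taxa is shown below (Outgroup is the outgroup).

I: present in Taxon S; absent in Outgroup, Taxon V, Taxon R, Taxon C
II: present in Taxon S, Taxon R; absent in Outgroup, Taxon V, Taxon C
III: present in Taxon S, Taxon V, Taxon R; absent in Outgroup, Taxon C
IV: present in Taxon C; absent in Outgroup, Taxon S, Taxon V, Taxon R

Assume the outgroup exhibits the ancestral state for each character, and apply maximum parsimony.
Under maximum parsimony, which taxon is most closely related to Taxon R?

Taxon S

The outgroup has state 'absent' for every character, so 'present' is the derived state throughout.
I: derived state 'present' in Taxon S only — an autapomorphy, so it tells us nothing about relationships among taxa.
II (derived state 'present') is shared by Taxon R and Taxon S — a synapomorphy uniting that clade.
III: derived state 'present' in Taxon R, Taxon S, and Taxon V only — synapomorphy for {Taxon R, Taxon S, Taxon V}.
IV (derived state 'present') is unique to Taxon C (autapomorphy; uninformative for grouping).
Most parsimonious ingroup topology: (((Taxon S,Taxon R),Taxon V),Taxon C).
Taxon R and Taxon S form a cherry on this tree, so they are sister taxa.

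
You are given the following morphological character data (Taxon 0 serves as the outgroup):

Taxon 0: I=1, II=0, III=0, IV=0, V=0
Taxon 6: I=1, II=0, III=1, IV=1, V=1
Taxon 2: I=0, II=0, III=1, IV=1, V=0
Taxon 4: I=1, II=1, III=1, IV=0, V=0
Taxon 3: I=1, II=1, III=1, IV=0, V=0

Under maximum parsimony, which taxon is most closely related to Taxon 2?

Taxon 6

Character polarity is set by the outgroup: the derived state is whichever differs from the outgroup's state, so for I the derived state is '0', and for the remaining characters it is '1'.
I: derived state '0' in Taxon 2 only — an autapomorphy, so it tells us nothing about relationships among taxa.
Only Taxon 3 and Taxon 4 show the derived state '1' for II, supporting them as a clade.
III (derived state '1') is shared by all ingroup taxa — unites the whole ingroup.
IV: derived state '1' in Taxon 2 and Taxon 6 only — synapomorphy for {Taxon 2, Taxon 6}.
V: derived state '1' in Taxon 6 only — an autapomorphy, so it tells us nothing about relationships among taxa.
Most parsimonious ingroup topology: ((Taxon 6,Taxon 2),(Taxon 4,Taxon 3)).
Taxon 2 and Taxon 6 form a cherry on this tree, so they are sister taxa.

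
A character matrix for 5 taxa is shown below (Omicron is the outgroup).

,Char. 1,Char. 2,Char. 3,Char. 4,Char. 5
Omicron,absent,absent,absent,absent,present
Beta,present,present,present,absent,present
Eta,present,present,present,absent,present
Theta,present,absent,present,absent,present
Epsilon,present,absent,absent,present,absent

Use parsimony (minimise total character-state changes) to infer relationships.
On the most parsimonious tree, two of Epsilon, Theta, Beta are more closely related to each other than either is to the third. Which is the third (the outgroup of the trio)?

Character polarity is set by the outgroup: the derived state is whichever differs from the outgroup's state, so for Char. 5 the derived state is 'absent', and for the remaining characters it is 'present'.
Char. 1 (derived state 'present') is shared by all ingroup taxa — unites the whole ingroup.
Char. 2: derived state 'present' in Beta and Eta only — synapomorphy for {Beta, Eta}.
Char. 3 (derived state 'present') is shared by Beta, Eta, and Theta — a synapomorphy uniting that clade.
Char. 4 (derived state 'present') is unique to Epsilon (autapomorphy; uninformative for grouping).
Char. 5 (derived state 'absent') is unique to Epsilon (autapomorphy; uninformative for grouping).
Most parsimonious ingroup topology: (((Beta,Eta),Theta),Epsilon).
Theta and Beta share a more recent common ancestor with each other than either does with Epsilon, so Epsilon is the least closely related of the three.

Epsilon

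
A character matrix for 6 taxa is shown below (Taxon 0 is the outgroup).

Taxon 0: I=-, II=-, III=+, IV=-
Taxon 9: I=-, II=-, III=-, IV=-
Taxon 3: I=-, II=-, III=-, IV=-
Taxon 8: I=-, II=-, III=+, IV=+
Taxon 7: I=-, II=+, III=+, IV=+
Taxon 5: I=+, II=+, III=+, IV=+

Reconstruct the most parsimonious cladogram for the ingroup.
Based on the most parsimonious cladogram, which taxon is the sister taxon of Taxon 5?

Taxon 7

Character polarity is set by the outgroup: the derived state is whichever differs from the outgroup's state, so for III the derived state is '-', and for the remaining characters it is '+'.
I: derived state '+' in Taxon 5 only — an autapomorphy, so it tells us nothing about relationships among taxa.
Only Taxon 5 and Taxon 7 show the derived state '+' for II, supporting them as a clade.
Only Taxon 3 and Taxon 9 show the derived state '-' for III, supporting them as a clade.
IV: derived state '+' in Taxon 5, Taxon 7, and Taxon 8 only — synapomorphy for {Taxon 5, Taxon 7, Taxon 8}.
Most parsimonious ingroup topology: ((Taxon 9,Taxon 3),(Taxon 8,(Taxon 7,Taxon 5))).
Taxon 5 and Taxon 7 form a cherry on this tree, so they are sister taxa.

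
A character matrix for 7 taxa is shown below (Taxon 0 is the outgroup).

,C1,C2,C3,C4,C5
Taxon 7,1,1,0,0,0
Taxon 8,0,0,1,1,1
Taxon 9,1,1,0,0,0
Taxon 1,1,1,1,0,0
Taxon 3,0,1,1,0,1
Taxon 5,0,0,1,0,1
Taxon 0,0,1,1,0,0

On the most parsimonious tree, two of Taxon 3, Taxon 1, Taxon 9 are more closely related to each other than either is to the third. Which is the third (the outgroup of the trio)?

Character polarity is set by the outgroup: the derived state is whichever differs from the outgroup's state, so for C2, C3 the derived state is '0', and for the remaining characters it is '1'.
Only Taxon 1, Taxon 7, and Taxon 9 show the derived state '1' for C1, supporting them as a clade.
C2: derived state '0' in Taxon 5 and Taxon 8 only — synapomorphy for {Taxon 5, Taxon 8}.
Only Taxon 7 and Taxon 9 show the derived state '0' for C3, supporting them as a clade.
C4: derived state '1' in Taxon 8 only — an autapomorphy, so it tells us nothing about relationships among taxa.
Only Taxon 3, Taxon 5, and Taxon 8 show the derived state '1' for C5, supporting them as a clade.
Most parsimonious ingroup topology: ((Taxon 1,(Taxon 7,Taxon 9)),(Taxon 3,(Taxon 5,Taxon 8))).
Taxon 1 and Taxon 9 share a more recent common ancestor with each other than either does with Taxon 3, so Taxon 3 is the least closely related of the three.

Taxon 3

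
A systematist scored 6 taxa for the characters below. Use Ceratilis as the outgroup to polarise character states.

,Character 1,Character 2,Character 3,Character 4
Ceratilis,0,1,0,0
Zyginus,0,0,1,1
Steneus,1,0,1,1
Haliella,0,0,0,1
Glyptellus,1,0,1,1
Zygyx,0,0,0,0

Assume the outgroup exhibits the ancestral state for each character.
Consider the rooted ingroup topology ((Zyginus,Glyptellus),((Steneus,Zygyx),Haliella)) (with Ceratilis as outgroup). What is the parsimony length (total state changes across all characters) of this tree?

7

Map each character onto ((Zyginus,Glyptellus),((Steneus,Zygyx),Haliella)) (rooted by Ceratilis) and count the minimum state changes it requires (Fitch parsimony):
Character 1: 2; Character 2: 1; Character 3: 2; Character 4: 2.
Total tree length = 7.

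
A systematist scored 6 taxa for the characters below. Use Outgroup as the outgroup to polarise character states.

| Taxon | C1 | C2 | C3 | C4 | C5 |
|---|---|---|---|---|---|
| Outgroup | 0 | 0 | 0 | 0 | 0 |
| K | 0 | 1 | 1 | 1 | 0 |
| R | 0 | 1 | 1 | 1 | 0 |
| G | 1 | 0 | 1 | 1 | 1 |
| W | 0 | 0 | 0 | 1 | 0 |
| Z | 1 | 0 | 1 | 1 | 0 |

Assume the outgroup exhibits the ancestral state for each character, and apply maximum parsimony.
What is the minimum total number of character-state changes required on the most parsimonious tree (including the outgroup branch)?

5

The outgroup has state '0' for every character, so '1' is the derived state throughout.
C1: derived state '1' in G and Z only — synapomorphy for {G, Z}.
C2: derived state '1' in K and R only — synapomorphy for {K, R}.
C3 (derived state '1') is shared by G, K, R, and Z — a synapomorphy uniting that clade.
C4 (derived state '1') is shared by all ingroup taxa — unites the whole ingroup.
C5 (derived state '1') is unique to G (autapomorphy; uninformative for grouping).
Most parsimonious ingroup topology: (((K,R),(G,Z)),W).
Changes per character on this tree: C1: 1; C2: 1; C3: 1; C4: 1; C5: 1.
Total = 5.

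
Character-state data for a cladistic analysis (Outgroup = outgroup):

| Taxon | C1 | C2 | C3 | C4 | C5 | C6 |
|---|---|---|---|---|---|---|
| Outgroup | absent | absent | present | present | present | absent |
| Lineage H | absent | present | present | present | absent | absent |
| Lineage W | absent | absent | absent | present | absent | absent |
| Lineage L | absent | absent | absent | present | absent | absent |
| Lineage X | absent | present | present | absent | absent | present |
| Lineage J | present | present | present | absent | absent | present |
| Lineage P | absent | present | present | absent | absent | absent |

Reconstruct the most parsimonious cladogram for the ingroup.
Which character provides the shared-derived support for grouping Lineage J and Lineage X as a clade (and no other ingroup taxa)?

C6

Character polarity is set by the outgroup: the derived state is whichever differs from the outgroup's state, so for C3, C4, C5 the derived state is 'absent', and for the remaining characters it is 'present'.
C1 (derived state 'present') is unique to Lineage J (autapomorphy; uninformative for grouping).
C2 (derived state 'present') is shared by Lineage H, Lineage J, Lineage P, and Lineage X — a synapomorphy uniting that clade.
Only Lineage L and Lineage W show the derived state 'absent' for C3, supporting them as a clade.
C4: derived state 'absent' in Lineage J, Lineage P, and Lineage X only — synapomorphy for {Lineage J, Lineage P, Lineage X}.
All ingroup taxa share the derived state 'absent' for C5; it defines the ingroup but does not resolve relationships within it.
Only Lineage J and Lineage X show the derived state 'present' for C6, supporting them as a clade.
Most parsimonious ingroup topology: ((Lineage H,((Lineage X,Lineage J),Lineage P)),(Lineage W,Lineage L)).
The clade {Lineage J, Lineage X} is supported by C6: its derived state 'present' occurs in exactly those taxa and in no other taxon (including the outgroup).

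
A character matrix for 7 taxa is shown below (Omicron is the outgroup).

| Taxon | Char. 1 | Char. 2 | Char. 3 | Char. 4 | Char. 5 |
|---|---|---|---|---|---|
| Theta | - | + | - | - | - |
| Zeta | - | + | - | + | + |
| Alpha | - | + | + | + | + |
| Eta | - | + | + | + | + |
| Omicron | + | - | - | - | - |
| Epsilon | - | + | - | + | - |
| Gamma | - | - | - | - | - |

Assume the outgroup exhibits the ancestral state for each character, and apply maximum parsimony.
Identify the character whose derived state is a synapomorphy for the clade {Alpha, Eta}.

Character polarity is set by the outgroup: the derived state is whichever differs from the outgroup's state, so for Char. 1 the derived state is '-', and for the remaining characters it is '+'.
Char. 1 (derived state '-') is shared by all ingroup taxa — unites the whole ingroup.
Char. 2: derived state '+' in Alpha, Epsilon, Eta, Theta, and Zeta only — synapomorphy for {Alpha, Epsilon, Eta, Theta, Zeta}.
Char. 3 (derived state '+') is shared by Alpha and Eta — a synapomorphy uniting that clade.
Char. 4: derived state '+' in Alpha, Epsilon, Eta, and Zeta only — synapomorphy for {Alpha, Epsilon, Eta, Zeta}.
Char. 5 (derived state '+') is shared by Alpha, Eta, and Zeta — a synapomorphy uniting that clade.
Most parsimonious ingroup topology: ((Theta,((Zeta,(Alpha,Eta)),Epsilon)),Gamma).
The clade {Alpha, Eta} is supported by Char. 3: its derived state '+' occurs in exactly those taxa and in no other taxon (including the outgroup).

Char. 3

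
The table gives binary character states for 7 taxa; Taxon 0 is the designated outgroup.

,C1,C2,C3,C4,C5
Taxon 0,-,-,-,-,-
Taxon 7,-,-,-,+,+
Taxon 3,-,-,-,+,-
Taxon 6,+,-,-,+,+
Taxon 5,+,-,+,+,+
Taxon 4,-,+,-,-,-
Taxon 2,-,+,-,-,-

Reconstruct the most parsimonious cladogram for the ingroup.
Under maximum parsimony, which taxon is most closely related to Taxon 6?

Taxon 5

The outgroup has state '-' for every character, so '+' is the derived state throughout.
Only Taxon 5 and Taxon 6 show the derived state '+' for C1, supporting them as a clade.
Only Taxon 2 and Taxon 4 show the derived state '+' for C2, supporting them as a clade.
C3 (derived state '+') is unique to Taxon 5 (autapomorphy; uninformative for grouping).
Only Taxon 3, Taxon 5, Taxon 6, and Taxon 7 show the derived state '+' for C4, supporting them as a clade.
C5 (derived state '+') is shared by Taxon 5, Taxon 6, and Taxon 7 — a synapomorphy uniting that clade.
Most parsimonious ingroup topology: (((Taxon 7,(Taxon 6,Taxon 5)),Taxon 3),(Taxon 4,Taxon 2)).
Taxon 6 and Taxon 5 form a cherry on this tree, so they are sister taxa.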